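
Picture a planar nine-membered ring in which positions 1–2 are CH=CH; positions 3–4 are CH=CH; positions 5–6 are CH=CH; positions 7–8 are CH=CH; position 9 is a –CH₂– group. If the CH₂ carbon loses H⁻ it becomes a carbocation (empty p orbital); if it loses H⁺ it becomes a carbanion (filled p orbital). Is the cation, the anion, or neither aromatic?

In both ions every ring atom is sp² and contributes a p orbital, so both rings are fully conjugated.
Cation: 4 × 2 + 0 = 8 π electrons → 4(2), antiaromatic.
Anion: 4 × 2 + 2 = 10 π electrons → 4(2)+2, aromatic.

The anion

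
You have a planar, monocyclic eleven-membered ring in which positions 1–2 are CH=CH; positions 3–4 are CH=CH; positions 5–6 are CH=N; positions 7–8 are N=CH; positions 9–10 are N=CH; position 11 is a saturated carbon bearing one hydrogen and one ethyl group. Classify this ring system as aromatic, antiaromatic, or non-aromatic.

Non-aromatic

The CH(ethyl) position has four σ bonds — that saturated carbon is sp³ and has no p orbital in the ring π system — so the cyclic conjugation is interrupted.
Broken conjugation rules out both aromaticity and antiaromaticity.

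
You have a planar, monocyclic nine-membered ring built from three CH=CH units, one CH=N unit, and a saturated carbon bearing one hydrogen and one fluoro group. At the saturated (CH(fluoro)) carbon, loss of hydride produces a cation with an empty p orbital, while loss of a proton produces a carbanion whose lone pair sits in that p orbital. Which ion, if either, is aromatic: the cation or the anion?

In both ions every ring atom is sp² and contributes a p orbital, so both rings are fully conjugated.
Cation: 4 × 2 + 0 = 8 π electrons → 4(2), antiaromatic.
Anion: 4 × 2 + 2 = 10 π electrons → 4(2)+2, aromatic.

The anion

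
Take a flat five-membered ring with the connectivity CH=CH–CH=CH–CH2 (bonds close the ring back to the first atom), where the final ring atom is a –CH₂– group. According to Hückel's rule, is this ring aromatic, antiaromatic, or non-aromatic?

Non-aromatic

Because the tetrahedral CH₂ carbon is sp³ and has no p orbital in the ring π system at the CH2 position, the π system cannot extend all the way around the ring.
Without a continuous loop of overlapping p orbitals the Hückel electron count never comes into play.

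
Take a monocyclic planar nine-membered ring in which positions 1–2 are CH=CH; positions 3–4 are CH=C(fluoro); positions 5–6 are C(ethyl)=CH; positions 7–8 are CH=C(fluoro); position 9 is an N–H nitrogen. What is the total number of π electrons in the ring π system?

10

Check conjugation: each doubly-bonded ring atom is sp² with one p-orbital electron; the pyrrole-type nitrogen donates its lone pair from the p orbital — every position has a p orbital, so the cyclic π system is continuous.
Counting π electrons: 4 × 2 = 8 from the double-bond units + 2 from the NH atom = 10.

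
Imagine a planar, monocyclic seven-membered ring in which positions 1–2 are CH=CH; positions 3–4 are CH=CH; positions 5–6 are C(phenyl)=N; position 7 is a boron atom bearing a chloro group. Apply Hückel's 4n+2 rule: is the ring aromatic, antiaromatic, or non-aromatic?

Aromatic

All ring atoms are sp² and supply a p orbital to the ring (each doubly-bonded ring atom is sp² with one p-orbital electron; the doubly-bonded nitrogens are pyridine-type — their lone pairs lie in the ring plane, leaving one electron in the p orbital; the boron has an empty p orbital); the conjugation is uninterrupted.
Tallying contributions gives 3 × 2 = 6 from the double-bond units + 0 from the B(chloro) atom = 6.
That gives a 4n+2 count (6, n = 1).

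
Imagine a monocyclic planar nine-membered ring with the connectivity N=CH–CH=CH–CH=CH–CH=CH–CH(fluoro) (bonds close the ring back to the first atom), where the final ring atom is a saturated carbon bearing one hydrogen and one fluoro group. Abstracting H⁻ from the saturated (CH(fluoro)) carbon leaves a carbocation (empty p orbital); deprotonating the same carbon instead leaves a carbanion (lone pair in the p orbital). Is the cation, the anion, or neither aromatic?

Once that carbon is sp², every ring atom has a p orbital and both ions are fully conjugated.
Cation: 4 × 2 + 0 = 8 π electrons → 4(2), antiaromatic.
Anion: 4 × 2 + 2 = 10 π electrons → 4(2)+2, aromatic.

The anion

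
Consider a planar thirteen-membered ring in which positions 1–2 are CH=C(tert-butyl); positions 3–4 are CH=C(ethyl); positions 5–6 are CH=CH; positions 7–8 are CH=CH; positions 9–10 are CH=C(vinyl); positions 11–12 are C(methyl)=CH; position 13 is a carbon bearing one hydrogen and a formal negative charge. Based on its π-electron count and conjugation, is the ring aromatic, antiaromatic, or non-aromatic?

Check conjugation: the double-bond atoms are sp², each contributing one p electron; the carbanion's lone pair occupies the p orbital — every position has a p orbital, so the cyclic π system is continuous.
Tallying contributions gives 6 × 2 = 12 from the double-bond units + 2 from the CH(-) atom = 14.
With 14 π electrons (n = 3), the Hückel 4n+2 condition holds.

Aromatic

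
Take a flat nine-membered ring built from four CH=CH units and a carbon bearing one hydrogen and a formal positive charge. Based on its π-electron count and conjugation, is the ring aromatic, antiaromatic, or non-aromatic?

The p orbitals form a continuous loop: the double-bond atoms are sp², each contributing one p electron; the carbocation has an empty p orbital. The ring is fully conjugated.
Counting π electrons: 4 × 2 = 8 from the double-bond units + 0 from the CH(+) atom = 8.
A 4n π count (8, n = 2) in a planar conjugated ring means antiaromatic.

Antiaromatic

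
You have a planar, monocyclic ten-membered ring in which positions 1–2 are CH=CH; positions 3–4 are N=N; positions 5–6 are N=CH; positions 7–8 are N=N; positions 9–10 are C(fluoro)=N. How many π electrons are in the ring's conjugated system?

Every ring atom contributes a p orbital perpendicular to the ring (the double-bond atoms are sp², each contributing one p electron; each sp² =N– keeps its lone pair in-plane and puts one electron into the π system), so the π system is cyclic and fully conjugated.
Tallying contributions gives 5 × 2 = 10 from the 5 double-bond units.

10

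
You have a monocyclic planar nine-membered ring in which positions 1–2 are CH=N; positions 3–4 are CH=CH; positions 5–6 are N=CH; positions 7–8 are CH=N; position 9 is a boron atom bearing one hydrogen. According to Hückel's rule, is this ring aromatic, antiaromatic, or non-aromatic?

Every ring atom contributes a p orbital perpendicular to the ring (the double-bond atoms are sp², each contributing one p electron; each =N– nitrogen is pyridine-type (lone pair in the sp² plane, one electron in the p orbital); the boron has an empty p orbital), so the π system is cyclic and fully conjugated.
Counting π electrons: 4 × 2 = 8 from the double-bond units + 0 from the BH atom = 8.
8 is a 4n count (n = 2), so the planar conjugated ring is antiaromatic.

Antiaromatic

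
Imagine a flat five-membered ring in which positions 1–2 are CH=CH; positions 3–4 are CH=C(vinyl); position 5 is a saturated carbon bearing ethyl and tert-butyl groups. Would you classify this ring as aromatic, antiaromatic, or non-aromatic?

The C(ethyl)(tert-butyl) position has four σ bonds — that saturated carbon is sp³ and has no p orbital in the ring π system — so the cyclic conjugation is interrupted.
Without a continuous loop of overlapping p orbitals the Hückel electron count never comes into play.

Non-aromatic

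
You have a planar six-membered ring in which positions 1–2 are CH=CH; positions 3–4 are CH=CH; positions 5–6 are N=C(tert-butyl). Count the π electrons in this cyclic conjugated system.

6

Check conjugation: the double-bond atoms are sp², each contributing one p electron; each =N– nitrogen is pyridine-type (lone pair in the sp² plane, one electron in the p orbital) — every position has a p orbital, so the cyclic π system is continuous.
Counting π electrons: 3 × 2 = 6 from the 3 double-bond units.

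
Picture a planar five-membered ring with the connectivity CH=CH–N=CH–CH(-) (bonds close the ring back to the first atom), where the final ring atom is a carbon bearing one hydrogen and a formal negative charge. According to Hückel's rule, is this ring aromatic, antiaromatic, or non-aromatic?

Aromatic

Every ring atom contributes a p orbital perpendicular to the ring (the double-bond atoms are sp², each contributing one p electron; each =N– nitrogen is pyridine-type (lone pair in the sp² plane, one electron in the p orbital); the carbanion's lone pair occupies the p orbital), so the π system is cyclic and fully conjugated.
π-electron count: 2 × 2 = 4 from the double-bond units + 2 from the CH(-) atom = 6.
That gives a 4n+2 count (6, n = 1).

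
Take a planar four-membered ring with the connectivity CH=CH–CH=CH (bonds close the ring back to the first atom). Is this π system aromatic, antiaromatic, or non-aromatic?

Check conjugation: each doubly-bonded ring atom is sp² with one p-orbital electron — every position has a p orbital, so the cyclic π system is continuous.
Adding the contributions, 2 × 2 = 4 from the 2 double-bond units.
With 4 = 4·1 π electrons, Hückel's rule classifies the planar ring as antiaromatic.
(This ring is cyclobutadiene.)

Antiaromatic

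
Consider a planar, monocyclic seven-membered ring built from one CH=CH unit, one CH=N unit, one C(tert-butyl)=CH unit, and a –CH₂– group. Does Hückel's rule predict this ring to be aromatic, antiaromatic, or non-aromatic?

At the CH2 position, the tetrahedral CH₂ carbon is sp³ and has no p orbital in the ring π system; the ring's p-orbital overlap is broken there.
Broken conjugation rules out both aromaticity and antiaromaticity.

Non-aromatic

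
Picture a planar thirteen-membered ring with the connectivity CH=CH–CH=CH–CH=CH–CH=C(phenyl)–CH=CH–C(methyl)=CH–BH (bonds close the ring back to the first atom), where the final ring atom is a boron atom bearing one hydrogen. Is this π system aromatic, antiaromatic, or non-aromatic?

Every ring atom contributes a p orbital perpendicular to the ring (each doubly-bonded ring atom is sp² with one p-orbital electron; the boron has an empty p orbital), so the π system is cyclic and fully conjugated.
π-electron count: 6 × 2 = 12 from the double-bond units + 0 from the BH atom = 12.
A 4n π count (12, n = 3) in a planar conjugated ring means antiaromatic.

Antiaromatic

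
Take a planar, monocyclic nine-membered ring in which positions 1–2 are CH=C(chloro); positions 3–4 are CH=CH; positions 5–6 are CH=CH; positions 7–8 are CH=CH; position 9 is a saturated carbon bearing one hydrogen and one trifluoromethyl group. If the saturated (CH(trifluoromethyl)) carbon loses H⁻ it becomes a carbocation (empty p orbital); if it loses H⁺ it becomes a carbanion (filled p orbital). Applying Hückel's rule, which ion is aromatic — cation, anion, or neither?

The anion

In both ions every ring atom is sp² and contributes a p orbital, so both rings are fully conjugated.
Cation: 4 × 2 + 0 = 8 π electrons → 4(2), antiaromatic.
Anion: 4 × 2 + 2 = 10 π electrons → 4(2)+2, aromatic.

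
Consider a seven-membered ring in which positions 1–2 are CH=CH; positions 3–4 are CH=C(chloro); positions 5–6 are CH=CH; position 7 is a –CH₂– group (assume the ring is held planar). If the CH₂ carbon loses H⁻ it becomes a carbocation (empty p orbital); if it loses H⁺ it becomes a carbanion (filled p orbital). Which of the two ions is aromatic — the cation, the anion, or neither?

The cation

In both ions every ring atom is sp² and contributes a p orbital, so both rings are fully conjugated.
Cation: 3 × 2 + 0 = 6 π electrons → 4(1)+2, aromatic.
Anion: 3 × 2 + 2 = 8 π electrons → 4(2), antiaromatic.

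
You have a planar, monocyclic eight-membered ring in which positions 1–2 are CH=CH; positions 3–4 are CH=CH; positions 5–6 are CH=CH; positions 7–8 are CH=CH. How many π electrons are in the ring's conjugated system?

8

Every ring atom contributes a p orbital perpendicular to the ring (each doubly-bonded ring atom is sp² with one p-orbital electron), so the π system is cyclic and fully conjugated.
Adding the contributions, 4 × 2 = 8 from the 4 double-bond units.
(The species described is cyclooctatetraene.)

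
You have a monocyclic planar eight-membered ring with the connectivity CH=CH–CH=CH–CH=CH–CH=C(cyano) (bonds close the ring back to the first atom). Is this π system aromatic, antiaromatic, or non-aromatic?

Every ring atom contributes a p orbital perpendicular to the ring (the double-bond atoms are sp², each contributing one p electron), so the π system is cyclic and fully conjugated.
Adding the contributions, 4 × 2 = 8 from the 4 double-bond units.
8 = 4(2); a planar, fully conjugated 4n system is antiaromatic.

Antiaromatic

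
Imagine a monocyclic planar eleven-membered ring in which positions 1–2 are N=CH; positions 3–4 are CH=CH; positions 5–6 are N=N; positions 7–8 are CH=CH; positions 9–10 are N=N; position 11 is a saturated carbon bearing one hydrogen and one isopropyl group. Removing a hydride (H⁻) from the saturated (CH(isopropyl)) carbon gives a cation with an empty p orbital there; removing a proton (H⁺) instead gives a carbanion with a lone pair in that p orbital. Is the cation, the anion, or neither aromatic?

The cation

In either ion the ring is fully conjugated: every atom, including the new sp² carbon, supplies a p orbital.
Cation: 5 × 2 + 0 = 10 π electrons → 4(2)+2, aromatic.
Anion: 5 × 2 + 2 = 12 π electrons → 4(3), antiaromatic.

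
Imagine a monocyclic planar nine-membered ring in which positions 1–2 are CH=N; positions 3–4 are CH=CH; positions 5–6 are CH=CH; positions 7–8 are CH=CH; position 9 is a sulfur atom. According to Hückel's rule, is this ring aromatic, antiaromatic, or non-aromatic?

Aromatic

Check conjugation: each doubly-bonded ring atom is sp² with one p-orbital electron; each sp² =N– keeps its lone pair in-plane and puts one electron into the π system; the sulfur donates one lone pair from its p orbital — every position has a p orbital, so the cyclic π system is continuous.
Tallying contributions gives 4 × 2 = 8 from the double-bond units + 2 from the S atom = 10.
That gives a 4n+2 count (10, n = 2).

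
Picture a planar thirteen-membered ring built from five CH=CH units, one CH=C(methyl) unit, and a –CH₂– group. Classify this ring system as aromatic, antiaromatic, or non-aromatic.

The CH2 position has four σ bonds — the tetrahedral CH₂ carbon is sp³ and has no p orbital in the ring π system — so the cyclic conjugation is interrupted.
Broken conjugation rules out both aromaticity and antiaromaticity.

Non-aromatic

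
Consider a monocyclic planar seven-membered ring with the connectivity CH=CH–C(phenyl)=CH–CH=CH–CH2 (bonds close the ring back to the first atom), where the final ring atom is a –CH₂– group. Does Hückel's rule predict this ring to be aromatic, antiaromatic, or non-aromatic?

The CH2 carbon is saturated: the tetrahedral CH₂ carbon is sp³ and has no p orbital in the ring π system. Conjugation is not continuous around the ring.
A ring that is not fully conjugated cannot be aromatic or antiaromatic regardless of its π-electron count.

Non-aromatic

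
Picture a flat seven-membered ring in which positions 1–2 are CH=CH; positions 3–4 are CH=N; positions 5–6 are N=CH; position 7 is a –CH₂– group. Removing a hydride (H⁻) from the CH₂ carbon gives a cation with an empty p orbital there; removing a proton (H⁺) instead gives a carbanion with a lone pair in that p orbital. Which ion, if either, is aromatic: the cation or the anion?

The cation

Both ions have a continuous loop of p orbitals — each ring atom is sp².
Cation: 3 × 2 + 0 = 6 π electrons → 4(1)+2, aromatic.
Anion: 3 × 2 + 2 = 8 π electrons → 4(2), antiaromatic.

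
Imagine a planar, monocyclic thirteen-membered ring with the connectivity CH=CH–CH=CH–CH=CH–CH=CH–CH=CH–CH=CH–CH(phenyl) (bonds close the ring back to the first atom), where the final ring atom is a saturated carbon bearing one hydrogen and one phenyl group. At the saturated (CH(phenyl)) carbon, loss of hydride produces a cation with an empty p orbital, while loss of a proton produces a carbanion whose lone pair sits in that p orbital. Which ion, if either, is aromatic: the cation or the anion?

Once that carbon is sp², every ring atom has a p orbital and both ions are fully conjugated.
Cation: 6 × 2 + 0 = 12 π electrons → 4(3), antiaromatic.
Anion: 6 × 2 + 2 = 14 π electrons → 4(3)+2, aromatic.

The anion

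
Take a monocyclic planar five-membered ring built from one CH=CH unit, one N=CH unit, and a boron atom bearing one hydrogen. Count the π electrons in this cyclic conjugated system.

Check conjugation: every atom in a ring double bond is sp² and brings one electron to the p orbital; the doubly-bonded nitrogens are pyridine-type — their lone pairs lie in the ring plane, leaving one electron in the p orbital; the boron has an empty p orbital — every position has a p orbital, so the cyclic π system is continuous.
π-electron count: 2 × 2 = 4 from the double-bond units + 0 from the BH atom = 4.

4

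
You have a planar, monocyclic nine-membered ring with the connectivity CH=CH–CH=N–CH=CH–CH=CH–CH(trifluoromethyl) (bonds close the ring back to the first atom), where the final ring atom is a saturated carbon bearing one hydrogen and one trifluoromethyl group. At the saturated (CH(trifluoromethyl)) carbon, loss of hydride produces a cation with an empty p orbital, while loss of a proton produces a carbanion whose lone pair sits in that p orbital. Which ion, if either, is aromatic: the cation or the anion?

The anion

In both ions every ring atom is sp² and contributes a p orbital, so both rings are fully conjugated.
Cation: 4 × 2 + 0 = 8 π electrons → 4(2), antiaromatic.
Anion: 4 × 2 + 2 = 10 π electrons → 4(2)+2, aromatic.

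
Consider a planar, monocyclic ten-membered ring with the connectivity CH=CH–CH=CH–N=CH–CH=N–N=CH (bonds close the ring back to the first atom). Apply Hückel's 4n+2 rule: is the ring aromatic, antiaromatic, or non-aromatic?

The p orbitals form a continuous loop: each doubly-bonded ring atom is sp² with one p-orbital electron; each =N– nitrogen is pyridine-type (lone pair in the sp² plane, one electron in the p orbital). The ring is fully conjugated.
Counting π electrons: 5 × 2 = 10 from the 5 double-bond units.
With 10 π electrons (n = 2), the Hückel 4n+2 condition holds.

Aromatic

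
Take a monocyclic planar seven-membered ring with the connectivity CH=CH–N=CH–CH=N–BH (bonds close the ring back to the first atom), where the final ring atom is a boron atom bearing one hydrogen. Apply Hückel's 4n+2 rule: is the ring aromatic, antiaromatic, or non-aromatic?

Aromatic

The p orbitals form a continuous loop: each doubly-bonded ring atom is sp² with one p-orbital electron; each =N– nitrogen is pyridine-type (lone pair in the sp² plane, one electron in the p orbital); the boron has an empty p orbital. The ring is fully conjugated.
Adding the contributions, 3 × 2 = 6 from the double-bond units + 0 from the BH atom = 6.
With 6 π electrons (n = 1), the Hückel 4n+2 condition holds.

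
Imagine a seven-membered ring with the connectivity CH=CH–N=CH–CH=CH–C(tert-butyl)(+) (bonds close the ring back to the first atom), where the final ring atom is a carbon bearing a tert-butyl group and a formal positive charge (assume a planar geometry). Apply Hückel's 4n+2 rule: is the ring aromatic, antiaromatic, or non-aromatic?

Every ring atom contributes a p orbital perpendicular to the ring (each doubly-bonded ring atom is sp² with one p-orbital electron; the doubly-bonded nitrogens are pyridine-type — their lone pairs lie in the ring plane, leaving one electron in the p orbital; the carbocation has an empty p orbital), so the π system is cyclic and fully conjugated.
Counting π electrons: 3 × 2 = 6 from the double-bond units + 0 from the C(tert-butyl)(+) atom = 6.
Since 6 = 4·1 + 2, the ring meets the 4n+2 criterion.

Aromatic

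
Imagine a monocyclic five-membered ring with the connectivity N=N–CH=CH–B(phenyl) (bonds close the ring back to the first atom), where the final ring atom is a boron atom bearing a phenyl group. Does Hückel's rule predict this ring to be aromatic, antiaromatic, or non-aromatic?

Antiaromatic

All ring atoms are sp² and supply a p orbital to the ring (the double-bond atoms are sp², each contributing one p electron; the doubly-bonded nitrogens are pyridine-type — their lone pairs lie in the ring plane, leaving one electron in the p orbital; the boron has an empty p orbital); the conjugation is uninterrupted.
Counting π electrons: 2 × 2 = 4 from the double-bond units + 0 from the B(phenyl) atom = 4.
With 4 = 4·1 π electrons, Hückel's rule classifies the planar ring as antiaromatic.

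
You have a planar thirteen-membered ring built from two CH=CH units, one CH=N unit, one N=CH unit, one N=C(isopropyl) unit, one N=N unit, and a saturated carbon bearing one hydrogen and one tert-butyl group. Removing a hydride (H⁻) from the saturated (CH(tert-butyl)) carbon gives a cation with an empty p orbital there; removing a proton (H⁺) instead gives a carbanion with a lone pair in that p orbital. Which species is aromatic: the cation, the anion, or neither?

The anion

In both ions every ring atom is sp² and contributes a p orbital, so both rings are fully conjugated.
Cation: 6 × 2 + 0 = 12 π electrons → 4(3), antiaromatic.
Anion: 6 × 2 + 2 = 14 π electrons → 4(3)+2, aromatic.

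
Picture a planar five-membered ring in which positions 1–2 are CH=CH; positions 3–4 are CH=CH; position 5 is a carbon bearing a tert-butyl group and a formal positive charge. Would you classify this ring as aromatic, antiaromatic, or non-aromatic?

Check conjugation: the double-bond atoms are sp², each contributing one p electron; the carbocation has an empty p orbital — every position has a p orbital, so the cyclic π system is continuous.
Tallying contributions gives 2 × 2 = 4 from the double-bond units + 0 from the C(tert-butyl)(+) atom = 4.
With 4 = 4·1 π electrons, Hückel's rule classifies the planar ring as antiaromatic.

Antiaromatic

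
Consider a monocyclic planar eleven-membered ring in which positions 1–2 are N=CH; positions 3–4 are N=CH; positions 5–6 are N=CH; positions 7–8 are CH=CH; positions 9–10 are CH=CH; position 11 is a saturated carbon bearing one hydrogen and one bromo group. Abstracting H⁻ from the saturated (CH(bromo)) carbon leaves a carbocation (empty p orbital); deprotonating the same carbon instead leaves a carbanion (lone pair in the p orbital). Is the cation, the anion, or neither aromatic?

The cation

In both ions every ring atom is sp² and contributes a p orbital, so both rings are fully conjugated.
Cation: 5 × 2 + 0 = 10 π electrons → 4(2)+2, aromatic.
Anion: 5 × 2 + 2 = 12 π electrons → 4(3), antiaromatic.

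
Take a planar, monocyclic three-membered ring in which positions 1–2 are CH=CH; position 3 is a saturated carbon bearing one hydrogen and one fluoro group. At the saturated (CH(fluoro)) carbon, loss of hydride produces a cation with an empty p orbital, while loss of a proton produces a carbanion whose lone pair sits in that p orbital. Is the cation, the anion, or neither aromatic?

The cation

In both ions every ring atom is sp² and contributes a p orbital, so both rings are fully conjugated.
Cation: 1 × 2 + 0 = 2 π electrons → 4(0)+2, aromatic.
Anion: 1 × 2 + 2 = 4 π electrons → 4(1), antiaromatic.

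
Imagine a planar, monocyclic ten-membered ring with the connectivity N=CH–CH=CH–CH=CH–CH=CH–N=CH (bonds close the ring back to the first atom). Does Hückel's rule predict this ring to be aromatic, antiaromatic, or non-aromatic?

Aromatic

All ring atoms are sp² and supply a p orbital to the ring (the double-bond atoms are sp², each contributing one p electron; the doubly-bonded nitrogens are pyridine-type — their lone pairs lie in the ring plane, leaving one electron in the p orbital); the conjugation is uninterrupted.
Tallying contributions gives 5 × 2 = 10 from the 5 double-bond units.
That gives a 4n+2 count (10, n = 2).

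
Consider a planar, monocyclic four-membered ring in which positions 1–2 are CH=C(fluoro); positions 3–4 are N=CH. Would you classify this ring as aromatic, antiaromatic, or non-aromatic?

Every ring atom contributes a p orbital perpendicular to the ring (the double-bond atoms are sp², each contributing one p electron; the doubly-bonded nitrogens are pyridine-type — their lone pairs lie in the ring plane, leaving one electron in the p orbital), so the π system is cyclic and fully conjugated.
Adding the contributions, 2 × 2 = 4 from the 2 double-bond units.
A 4n π count (4, n = 1) in a planar conjugated ring means antiaromatic.

Antiaromatic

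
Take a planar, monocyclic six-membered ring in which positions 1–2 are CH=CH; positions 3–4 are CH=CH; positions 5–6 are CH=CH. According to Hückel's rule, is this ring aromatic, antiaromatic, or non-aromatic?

Check conjugation: the double-bond atoms are sp², each contributing one p electron — every position has a p orbital, so the cyclic π system is continuous.
Counting π electrons: 3 × 2 = 6 from the 3 double-bond units.
6 = 4(1) + 2, which satisfies Hückel's 4n+2 rule.
(The species described is benzene.)

Aromatic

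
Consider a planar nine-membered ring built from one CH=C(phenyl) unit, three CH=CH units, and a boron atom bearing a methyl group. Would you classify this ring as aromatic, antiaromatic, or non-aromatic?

Antiaromatic

All ring atoms are sp² and supply a p orbital to the ring (every atom in a ring double bond is sp² and brings one electron to the p orbital; the boron has an empty p orbital); the conjugation is uninterrupted.
π-electron count: 4 × 2 = 8 from the double-bond units + 0 from the B(methyl) atom = 8.
8 is a 4n count (n = 2), so the planar conjugated ring is antiaromatic.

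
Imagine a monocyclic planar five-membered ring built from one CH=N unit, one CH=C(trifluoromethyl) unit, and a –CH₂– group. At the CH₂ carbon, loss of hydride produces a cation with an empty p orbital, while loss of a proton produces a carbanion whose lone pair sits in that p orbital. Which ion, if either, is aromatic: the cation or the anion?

The anion

In both ions every ring atom is sp² and contributes a p orbital, so both rings are fully conjugated.
Cation: 2 × 2 + 0 = 4 π electrons → 4(1), antiaromatic.
Anion: 2 × 2 + 2 = 6 π electrons → 4(1)+2, aromatic.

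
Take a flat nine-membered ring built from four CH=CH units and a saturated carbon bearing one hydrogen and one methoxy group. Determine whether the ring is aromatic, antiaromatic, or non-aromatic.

Non-aromatic

The CH(methoxy) carbon is saturated: that saturated carbon is sp³ and has no p orbital in the ring π system. Conjugation is not continuous around the ring.
Broken conjugation rules out both aromaticity and antiaromaticity.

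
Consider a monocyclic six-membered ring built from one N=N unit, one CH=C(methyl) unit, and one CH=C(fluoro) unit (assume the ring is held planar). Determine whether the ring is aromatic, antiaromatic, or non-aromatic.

Aromatic

All ring atoms are sp² and supply a p orbital to the ring (every atom in a ring double bond is sp² and brings one electron to the p orbital; the doubly-bonded nitrogens are pyridine-type — their lone pairs lie in the ring plane, leaving one electron in the p orbital); the conjugation is uninterrupted.
π-electron count: 3 × 2 = 6 from the 3 double-bond units.
That gives a 4n+2 count (6, n = 1).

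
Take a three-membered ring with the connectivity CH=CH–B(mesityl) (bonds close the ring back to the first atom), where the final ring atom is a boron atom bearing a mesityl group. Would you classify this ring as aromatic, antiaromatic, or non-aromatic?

Aromatic

Every ring atom contributes a p orbital perpendicular to the ring (each doubly-bonded ring atom is sp² with one p-orbital electron; the boron has an empty p orbital), so the π system is cyclic and fully conjugated.
Tallying contributions gives 1 × 2 = 2 from the double-bond unit + 0 from the B(mesityl) atom = 2.
2 = 4(0) + 2, which satisfies Hückel's 4n+2 rule.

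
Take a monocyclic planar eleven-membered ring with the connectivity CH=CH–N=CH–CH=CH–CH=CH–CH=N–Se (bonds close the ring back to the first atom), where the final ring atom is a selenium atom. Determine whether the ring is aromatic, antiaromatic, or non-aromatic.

Every ring atom contributes a p orbital perpendicular to the ring (the double-bond atoms are sp², each contributing one p electron; the doubly-bonded nitrogens are pyridine-type — their lone pairs lie in the ring plane, leaving one electron in the p orbital; the selenium donates one lone pair from its p orbital), so the π system is cyclic and fully conjugated.
Adding the contributions, 5 × 2 = 10 from the double-bond units + 2 from the Se atom = 12.
With 12 = 4·3 π electrons, Hückel's rule classifies the planar ring as antiaromatic.

Antiaromatic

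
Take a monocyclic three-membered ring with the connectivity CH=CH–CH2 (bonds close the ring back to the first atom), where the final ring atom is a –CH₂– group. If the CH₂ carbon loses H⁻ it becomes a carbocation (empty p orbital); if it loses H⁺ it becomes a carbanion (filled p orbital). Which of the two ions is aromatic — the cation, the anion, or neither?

The cation

In both ions every ring atom is sp² and contributes a p orbital, so both rings are fully conjugated.
Cation: 1 × 2 + 0 = 2 π electrons → 4(0)+2, aromatic.
Anion: 1 × 2 + 2 = 4 π electrons → 4(1), antiaromatic.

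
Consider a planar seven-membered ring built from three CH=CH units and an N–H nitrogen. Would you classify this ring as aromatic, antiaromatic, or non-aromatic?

Check conjugation: each doubly-bonded ring atom is sp² with one p-orbital electron; the pyrrole-type nitrogen donates its lone pair from the p orbital — every position has a p orbital, so the cyclic π system is continuous.
Counting π electrons: 3 × 2 = 6 from the double-bond units + 2 from the NH atom = 8.
A 4n π count (8, n = 2) in a planar conjugated ring means antiaromatic.

Antiaromatic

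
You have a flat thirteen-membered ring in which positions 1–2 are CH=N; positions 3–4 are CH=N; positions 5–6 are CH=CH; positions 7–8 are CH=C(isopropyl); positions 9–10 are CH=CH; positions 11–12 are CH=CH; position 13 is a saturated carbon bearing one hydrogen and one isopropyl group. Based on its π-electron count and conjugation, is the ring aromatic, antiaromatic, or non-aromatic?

Non-aromatic

The CH(isopropyl) carbon is saturated: that saturated carbon is sp³ and has no p orbital in the ring π system. Conjugation is not continuous around the ring.
Hückel's rule only applies to fully conjugated rings, so this one is simply non-aromatic.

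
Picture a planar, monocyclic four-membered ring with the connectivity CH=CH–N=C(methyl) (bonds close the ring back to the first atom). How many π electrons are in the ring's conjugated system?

4

Check conjugation: every atom in a ring double bond is sp² and brings one electron to the p orbital; each sp² =N– keeps its lone pair in-plane and puts one electron into the π system — every position has a p orbital, so the cyclic π system is continuous.
π-electron count: 2 × 2 = 4 from the 2 double-bond units.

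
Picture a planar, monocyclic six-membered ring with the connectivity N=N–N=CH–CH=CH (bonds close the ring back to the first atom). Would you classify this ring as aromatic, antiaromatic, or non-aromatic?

All ring atoms are sp² and supply a p orbital to the ring (each doubly-bonded ring atom is sp² with one p-orbital electron; each =N– nitrogen is pyridine-type (lone pair in the sp² plane, one electron in the p orbital)); the conjugation is uninterrupted.
Counting π electrons: 3 × 2 = 6 from the 3 double-bond units.
That gives a 4n+2 count (6, n = 1).

Aromatic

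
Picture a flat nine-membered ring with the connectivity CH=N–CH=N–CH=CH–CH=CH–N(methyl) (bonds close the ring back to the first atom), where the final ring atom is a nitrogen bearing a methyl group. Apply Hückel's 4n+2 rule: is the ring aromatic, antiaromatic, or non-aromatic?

All ring atoms are sp² and supply a p orbital to the ring (the double-bond atoms are sp², each contributing one p electron; the doubly-bonded nitrogens are pyridine-type — their lone pairs lie in the ring plane, leaving one electron in the p orbital; the pyrrole-type nitrogen donates its lone pair from the p orbital); the conjugation is uninterrupted.
Tallying contributions gives 4 × 2 = 8 from the double-bond units + 2 from the N(methyl) atom = 10.
10 = 4(2) + 2, which satisfies Hückel's 4n+2 rule.

Aromatic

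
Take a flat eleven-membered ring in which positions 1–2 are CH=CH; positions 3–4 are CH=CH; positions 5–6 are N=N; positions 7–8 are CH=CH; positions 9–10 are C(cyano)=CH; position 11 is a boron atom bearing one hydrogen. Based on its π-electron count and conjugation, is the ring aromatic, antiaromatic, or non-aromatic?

Aromatic

Check conjugation: the double-bond atoms are sp², each contributing one p electron; each sp² =N– keeps its lone pair in-plane and puts one electron into the π system; the boron has an empty p orbital — every position has a p orbital, so the cyclic π system is continuous.
Tallying contributions gives 5 × 2 = 10 from the double-bond units + 0 from the BH atom = 10.
10 = 4(2) + 2, which satisfies Hückel's 4n+2 rule.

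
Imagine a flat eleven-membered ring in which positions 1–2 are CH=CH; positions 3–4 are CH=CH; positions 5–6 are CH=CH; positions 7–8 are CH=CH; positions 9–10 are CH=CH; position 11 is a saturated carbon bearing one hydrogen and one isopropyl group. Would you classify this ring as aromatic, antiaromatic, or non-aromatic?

The CH(isopropyl) position has four σ bonds — that saturated carbon is sp³ and has no p orbital in the ring π system — so the cyclic conjugation is interrupted.
Broken conjugation rules out both aromaticity and antiaromaticity.

Non-aromatic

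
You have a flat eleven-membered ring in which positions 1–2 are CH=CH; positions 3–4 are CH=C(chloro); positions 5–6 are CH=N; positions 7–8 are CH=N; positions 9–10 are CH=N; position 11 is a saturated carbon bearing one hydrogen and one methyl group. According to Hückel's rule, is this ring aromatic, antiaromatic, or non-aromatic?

The CH(methyl) carbon is saturated: that saturated carbon is sp³ and has no p orbital in the ring π system. Conjugation is not continuous around the ring.
Hückel's rule only applies to fully conjugated rings, so this one is simply non-aromatic.

Non-aromatic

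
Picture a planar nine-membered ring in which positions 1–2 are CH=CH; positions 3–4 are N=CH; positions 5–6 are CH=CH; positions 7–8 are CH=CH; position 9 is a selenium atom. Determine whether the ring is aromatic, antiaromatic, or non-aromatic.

Aromatic

The p orbitals form a continuous loop: each doubly-bonded ring atom is sp² with one p-orbital electron; each sp² =N– keeps its lone pair in-plane and puts one electron into the π system; the selenium donates one lone pair from its p orbital. The ring is fully conjugated.
Adding the contributions, 4 × 2 = 8 from the double-bond units + 2 from the Se atom = 10.
With 10 π electrons (n = 2), the Hückel 4n+2 condition holds.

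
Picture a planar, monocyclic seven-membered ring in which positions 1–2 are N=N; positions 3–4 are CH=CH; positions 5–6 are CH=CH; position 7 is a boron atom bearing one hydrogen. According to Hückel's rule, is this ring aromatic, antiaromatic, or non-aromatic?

Check conjugation: every atom in a ring double bond is sp² and brings one electron to the p orbital; each sp² =N– keeps its lone pair in-plane and puts one electron into the π system; the boron has an empty p orbital — every position has a p orbital, so the cyclic π system is continuous.
Tallying contributions gives 3 × 2 = 6 from the double-bond units + 0 from the BH atom = 6.
Since 6 = 4·1 + 2, the ring meets the 4n+2 criterion.

Aromatic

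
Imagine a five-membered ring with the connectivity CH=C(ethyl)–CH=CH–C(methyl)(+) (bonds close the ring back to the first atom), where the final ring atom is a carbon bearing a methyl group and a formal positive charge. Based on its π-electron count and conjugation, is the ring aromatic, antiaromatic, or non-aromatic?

Antiaromatic

Check conjugation: every atom in a ring double bond is sp² and brings one electron to the p orbital; the carbocation has an empty p orbital — every position has a p orbital, so the cyclic π system is continuous.
Tallying contributions gives 2 × 2 = 4 from the double-bond units + 0 from the C(methyl)(+) atom = 4.
With 4 = 4·1 π electrons, Hückel's rule classifies the planar ring as antiaromatic.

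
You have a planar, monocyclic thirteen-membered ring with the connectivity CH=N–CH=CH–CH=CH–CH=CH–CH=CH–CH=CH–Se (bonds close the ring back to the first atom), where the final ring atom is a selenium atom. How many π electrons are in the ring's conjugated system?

Every ring atom contributes a p orbital perpendicular to the ring (each doubly-bonded ring atom is sp² with one p-orbital electron; the doubly-bonded nitrogens are pyridine-type — their lone pairs lie in the ring plane, leaving one electron in the p orbital; the selenium donates one lone pair from its p orbital), so the π system is cyclic and fully conjugated.
π-electron count: 6 × 2 = 12 from the double-bond units + 2 from the Se atom = 14.

14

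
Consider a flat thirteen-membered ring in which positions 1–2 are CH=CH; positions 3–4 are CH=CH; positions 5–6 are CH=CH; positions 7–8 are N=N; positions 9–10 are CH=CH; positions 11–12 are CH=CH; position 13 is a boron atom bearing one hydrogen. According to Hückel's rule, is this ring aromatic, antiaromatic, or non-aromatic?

Check conjugation: the double-bond atoms are sp², each contributing one p electron; each =N– nitrogen is pyridine-type (lone pair in the sp² plane, one electron in the p orbital); the boron has an empty p orbital — every position has a p orbital, so the cyclic π system is continuous.
π-electron count: 6 × 2 = 12 from the double-bond units + 0 from the BH atom = 12.
12 = 4(3); a planar, fully conjugated 4n system is antiaromatic.

Antiaromatic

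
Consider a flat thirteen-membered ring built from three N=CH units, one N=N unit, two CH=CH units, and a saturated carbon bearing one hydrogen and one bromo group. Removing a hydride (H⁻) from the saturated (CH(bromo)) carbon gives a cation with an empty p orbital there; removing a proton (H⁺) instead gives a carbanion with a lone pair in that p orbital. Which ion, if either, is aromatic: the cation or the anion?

In both ions every ring atom is sp² and contributes a p orbital, so both rings are fully conjugated.
Cation: 6 × 2 + 0 = 12 π electrons → 4(3), antiaromatic.
Anion: 6 × 2 + 2 = 14 π electrons → 4(3)+2, aromatic.

The anion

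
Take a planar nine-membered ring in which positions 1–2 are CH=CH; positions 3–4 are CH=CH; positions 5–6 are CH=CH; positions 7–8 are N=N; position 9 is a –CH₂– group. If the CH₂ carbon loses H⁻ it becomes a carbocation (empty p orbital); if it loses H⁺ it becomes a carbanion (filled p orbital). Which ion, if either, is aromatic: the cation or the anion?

Both ions have a continuous loop of p orbitals — each ring atom is sp².
Cation: 4 × 2 + 0 = 8 π electrons → 4(2), antiaromatic.
Anion: 4 × 2 + 2 = 10 π electrons → 4(2)+2, aromatic.

The anion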